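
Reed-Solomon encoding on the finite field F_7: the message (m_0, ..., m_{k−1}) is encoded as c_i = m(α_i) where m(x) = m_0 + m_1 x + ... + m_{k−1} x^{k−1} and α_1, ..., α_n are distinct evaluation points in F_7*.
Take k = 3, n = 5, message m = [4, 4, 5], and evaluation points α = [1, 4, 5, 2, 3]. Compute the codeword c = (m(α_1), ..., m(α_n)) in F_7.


c = [6, 2, 2, 4, 5]

Message polynomial: m(x) = 4 + 4·x + 5·x^2 (mod 7).
For each evaluation point α_i, compute m(α_i) mod 7:
  α_1 = 1: Horner steps 5 → 2 → 6, so m(1) = 6.
  α_2 = 4: Horner steps 5 → 3 → 2, so m(4) = 2.
  α_3 = 5: Horner steps 5 → 1 → 2, so m(5) = 2.
  α_4 = 2: Horner steps 5 → 0 → 4, so m(2) = 4.
  α_5 = 3: Horner steps 5 → 5 → 5, so m(3) = 5.
Codeword c = [6, 2, 2, 4, 5] ∈ F_7^5.


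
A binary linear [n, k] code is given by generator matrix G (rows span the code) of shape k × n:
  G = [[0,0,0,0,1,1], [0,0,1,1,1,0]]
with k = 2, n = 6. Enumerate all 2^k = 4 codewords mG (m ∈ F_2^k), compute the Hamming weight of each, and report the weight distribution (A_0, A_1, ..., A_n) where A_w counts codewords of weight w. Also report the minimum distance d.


Weight distribution: A_0 = 1, A_2 = 1, A_3 = 2. Minimum distance d = 2.

Enumerate all 2^2 = 4 messages m ∈ F_2^2.
For each, compute codeword c = mG in F_2^6, then tally its weight.
  m = 00 → c = 000000, weight = 0.
  m = 10 → c = 000011, weight = 2.
  m = 01 → c = 001110, weight = 3.
  m = 11 → c = 001101, weight = 3.
Tally weights:
  weight 0: 1 codewords.
  weight 2: 1 codewords.
  weight 3: 2 codewords.
Minimum distance d = smallest w > 0 with A_w > 0 = 2.
Sanity: Σ A_w = 4 = 2^2 = 4 ✓.


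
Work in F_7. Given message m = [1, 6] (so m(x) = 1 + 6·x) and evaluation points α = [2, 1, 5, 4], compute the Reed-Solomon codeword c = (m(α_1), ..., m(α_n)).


c = [6, 0, 3, 4]

Message polynomial: m(x) = 1 + 6·x (mod 7).
For each evaluation point α_i, compute m(α_i) mod 7:
  α_1 = 2: Horner steps 6 → 6, so m(2) = 6.
  α_2 = 1: Horner steps 6 → 0, so m(1) = 0.
  α_3 = 5: Horner steps 6 → 3, so m(5) = 3.
  α_4 = 4: Horner steps 6 → 4, so m(4) = 4.
Codeword c = [6, 0, 3, 4] ∈ F_7^4.


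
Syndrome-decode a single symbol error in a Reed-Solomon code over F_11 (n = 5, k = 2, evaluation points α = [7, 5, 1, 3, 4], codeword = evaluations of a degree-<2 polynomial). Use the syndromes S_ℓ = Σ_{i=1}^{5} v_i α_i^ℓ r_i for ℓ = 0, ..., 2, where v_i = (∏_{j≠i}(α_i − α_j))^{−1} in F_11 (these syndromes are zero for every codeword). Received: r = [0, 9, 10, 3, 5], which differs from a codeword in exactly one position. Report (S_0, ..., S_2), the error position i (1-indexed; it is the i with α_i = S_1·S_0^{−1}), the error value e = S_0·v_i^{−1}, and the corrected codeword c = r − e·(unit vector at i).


S = (4, 9, 1), error at position 2, error magnitude e = 2, c = [0, 7, 10, 3, 5].

Step 1: column multipliers v_i = (∏_{j≠i}(α_i − α_j))^{−1} mod 11.
  i = 1 (α = 7): (7−5)(7−1)(7−3)(7−4) = 2·6·4·3 = 144 ≡ 1, so v_1 = 1^{−1} = 1 (mod 11).
  i = 2 (α = 5): (5−7)(5−1)(5−3)(5−4) = (−2)·4·2·1 = −16 ≡ 6, so v_2 = 6^{−1} = 2 (mod 11).
  i = 3 (α = 1): (1−7)(1−5)(1−3)(1−4) = (−6)·(−4)·(−2)·(−3) = 144 ≡ 1, so v_3 = 1^{−1} = 1 (mod 11).
  i = 4 (α = 3): (3−7)(3−5)(3−1)(3−4) = (−4)·(−2)·2·(−1) = −16 ≡ 6, so v_4 = 6^{−1} = 2 (mod 11).
  i = 5 (α = 4): (4−7)(4−5)(4−1)(4−3) = (−3)·(−1)·3·1 = 9 ≡ 9, so v_5 = 9^{−1} = 5 (mod 11).
  v = [1, 2, 1, 2, 5].
Step 2: syndromes of r = [0, 9, 10, 3, 5] (all sums mod 11).
  S_0 = Σ v_i r_i = 1·0 + 2·9 + 1·10 + 2·3 + 5·5 = 59 ≡ 4.
  S_1 = Σ v_i α_i r_i = 1·7·0 + 2·5·9 + 1·1·10 + 2·3·3 + 5·4·5 = 218 ≡ 9.
  α_i^2 mod 11 = [5, 3, 1, 9, 5].
  S_2 = Σ v_i α_i^2 r_i = 1·5·0 + 2·3·9 + 1·1·10 + 2·9·3 + 5·5·5 = 243 ≡ 1.
  S = (4, 9, 1) ≠ 0, so r is not a codeword (an error is present).
Step 3: locate the error. For a single error e at position i, S_ℓ = v_i·e·α_i^ℓ, so α_err = S_1/S_0.
  S_0^{−1} = 4^{−1} = 3 (mod 11), so α_err = 9·3 = 27 ≡ 5 = α_2. Error position i = 2.
  Consistency check: S_2/S_1 = 1·5 = 5 ≡ 5 = α_err ✓ (single-error assumption holds).
Step 4: error magnitude e = S_0/v_2 = S_0·∏_{j≠2}(α_2 − α_j) = 4·6 = 24 ≡ 2 (mod 11).
Step 5: correct position 2: c_2 = r_2 − e = 9 − 2 ≡ 7 (mod 11). Hence c = [0, 7, 10, 3, 5].
  Check: interpolating c through the α_i gives m(x) = 8 + 2·x (degree < 2) with m(α_i) = c_i for every i, so c is indeed a codeword.


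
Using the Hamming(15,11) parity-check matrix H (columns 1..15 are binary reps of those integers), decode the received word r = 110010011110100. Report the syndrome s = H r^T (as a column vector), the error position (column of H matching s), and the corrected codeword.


s = (1, 0, 1, 1)^T, error position = 11, corrected codeword c = 110010011100100

Compute s = H r^T mod 2 one row at a time:
  s_1 = 1 + 1 + 1 + 1 + 0 + 1 + 0 + 0 = 5 ≡ 1 (mod 2).
  s_2 = 0 + 1 + 0 + 0 + 0 + 1 + 0 + 0 = 2 ≡ 0 (mod 2).
  s_3 = 1 + 0 + 0 + 0 + 1 + 1 + 0 + 0 = 3 ≡ 1 (mod 2).
  s_4 = 1 + 0 + 1 + 0 + 1 + 1 + 1 + 0 = 5 ≡ 1 (mod 2).
s = (1, 0, 1, 1)^T — this equals column 11 of H (binary 1011), so error is at position 11.
Correct: flip bit 11 of r = 110010011110100 to get c = 110010011100100.


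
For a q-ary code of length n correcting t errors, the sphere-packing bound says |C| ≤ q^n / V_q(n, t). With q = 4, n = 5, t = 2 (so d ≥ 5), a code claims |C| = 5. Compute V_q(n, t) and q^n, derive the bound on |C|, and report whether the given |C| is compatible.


V_q(n, t) = 106, q^n = 1024, Hamming bound = 9, |C| = 5 ≤ bound (satisfied).

Step 1: Compute V_q(n, t) = Σ_{j=0}^2 C(n, j) (q−1)^j.
  j = 0: C(5,0)·(3)^0 = 1·1 = 1.
  j = 1: C(5,1)·(3)^1 = 5·3 = 15.
  j = 2: C(5,2)·(3)^2 = 10·9 = 90.
  V_q(n, t) = 1 + 15 + 90 = 106.
Step 2: q^n = 4^5 = 1024.
Step 3: Hamming bound ⌊q^n / V_q(n,t)⌋ = ⌊1024/106⌋ = 9.
Step 4: Compare |C| = 5 to 9: satisfied.
The claimed |C| lies below the Hamming bound.


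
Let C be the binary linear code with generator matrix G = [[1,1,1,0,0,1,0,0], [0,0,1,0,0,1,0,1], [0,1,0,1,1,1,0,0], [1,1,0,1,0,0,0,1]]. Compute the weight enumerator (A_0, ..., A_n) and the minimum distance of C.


Weight distribution: A_0 = 1, A_1 = 1, A_3 = 4, A_4 = 7, A_5 = 3. Minimum distance d = 1.

Enumerate all 2^4 = 16 messages m ∈ F_2^4.
For each, compute codeword c = mG in F_2^8, then tally its weight.
  m = 0000 → c = 00000000, weight = 0.
  m = 1000 → c = 11100100, weight = 4.
  m = 0100 → c = 00100101, weight = 3.
  m = 1100 → c = 11000001, weight = 3.
  m = 0010 → c = 01011100, weight = 4.
  m = 1010 → c = 10111000, weight = 4.
  m = 0110 → c = 01111001, weight = 5.
  m = 1110 → c = 10011101, weight = 5.
  m = 0001 → c = 11010001, weight = 4.
  m = 1001 → c = 00110101, weight = 4.
  m = 0101 → c = 11110100, weight = 5.
  m = 1101 → c = 00010000, weight = 1.
  m = 0011 → c = 10001101, weight = 4.
  m = 1011 → c = 01101001, weight = 4.
  m = 0111 → c = 10101000, weight = 3.
  m = 1111 → c = 01001100, weight = 3.
Tally weights:
  weight 0: 1 codewords.
  weight 1: 1 codewords.
  weight 3: 4 codewords.
  weight 4: 7 codewords.
  weight 5: 3 codewords.
Minimum distance d = smallest w > 0 with A_w > 0 = 1.
Sanity: Σ A_w = 16 = 2^4 = 16 ✓.


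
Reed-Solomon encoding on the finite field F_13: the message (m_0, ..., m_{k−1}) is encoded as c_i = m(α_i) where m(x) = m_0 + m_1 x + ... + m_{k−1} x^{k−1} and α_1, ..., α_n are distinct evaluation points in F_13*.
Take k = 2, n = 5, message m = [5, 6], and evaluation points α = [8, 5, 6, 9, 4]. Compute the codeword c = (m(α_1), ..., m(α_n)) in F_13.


c = [1, 9, 2, 7, 3]

Message polynomial: m(x) = 5 + 6·x (mod 13).
For each evaluation point α_i, compute m(α_i) mod 13:
  α_1 = 8: Horner steps 6 → 1, so m(8) = 1.
  α_2 = 5: Horner steps 6 → 9, so m(5) = 9.
  α_3 = 6: Horner steps 6 → 2, so m(6) = 2.
  α_4 = 9: Horner steps 6 → 7, so m(9) = 7.
  α_5 = 4: Horner steps 6 → 3, so m(4) = 3.
Codeword c = [1, 9, 2, 7, 3] ∈ F_13^5.


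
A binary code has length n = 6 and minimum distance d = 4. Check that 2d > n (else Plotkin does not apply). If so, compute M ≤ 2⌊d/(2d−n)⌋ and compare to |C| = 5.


Plotkin bound M ≤ 4; given |C| = 5 > bound (violated).

Check applicability: 2d = 8, n = 6.
2d − n = 2 > 0, so Plotkin applies.
Compute d/(2d−n) = 4/2 ≈ 2.0000.
⌊d/(2d−n)⌋ = 2.
Plotkin bound: M ≤ 2·2 = 4.
Given |C| = 5, check: VIOLATED.
This |C| is above the Plotkin bound, so no binary code with n = 6, d = 4 and 5 codewords exists.


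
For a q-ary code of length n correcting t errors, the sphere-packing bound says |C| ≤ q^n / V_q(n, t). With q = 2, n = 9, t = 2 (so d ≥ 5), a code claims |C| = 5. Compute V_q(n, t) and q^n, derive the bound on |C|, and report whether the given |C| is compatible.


V_q(n, t) = 46, q^n = 512, Hamming bound = 11, |C| = 5 ≤ bound (satisfied).

Step 1: Compute V_q(n, t) = Σ_{j=0}^2 C(n, j) (q−1)^j.
  j = 0: C(9,0)·(1)^0 = 1·1 = 1.
  j = 1: C(9,1)·(1)^1 = 9·1 = 9.
  j = 2: C(9,2)·(1)^2 = 36·1 = 36.
  V_q(n, t) = 1 + 9 + 36 = 46.
Step 2: q^n = 2^9 = 512.
Step 3: Hamming bound ⌊q^n / V_q(n,t)⌋ = ⌊512/46⌋ = 11.
Step 4: Compare |C| = 5 to 11: satisfied.
The claimed |C| lies below the Hamming bound.


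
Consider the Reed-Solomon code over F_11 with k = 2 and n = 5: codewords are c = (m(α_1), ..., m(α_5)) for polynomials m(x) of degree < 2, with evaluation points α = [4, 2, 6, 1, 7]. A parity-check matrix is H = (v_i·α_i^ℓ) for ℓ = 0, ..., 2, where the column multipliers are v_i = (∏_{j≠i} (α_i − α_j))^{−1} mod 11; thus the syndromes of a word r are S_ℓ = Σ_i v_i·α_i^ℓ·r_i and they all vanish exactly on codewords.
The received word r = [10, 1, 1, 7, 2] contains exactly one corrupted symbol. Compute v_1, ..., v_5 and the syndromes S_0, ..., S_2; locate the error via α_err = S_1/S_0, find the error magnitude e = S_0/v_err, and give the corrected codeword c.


S = (1, 2, 4), error at position 2, error magnitude e = 4, c = [10, 8, 1, 7, 2].

Step 1: column multipliers v_i = (∏_{j≠i}(α_i − α_j))^{−1} mod 11.
  i = 1 (α = 4): (4−2)(4−6)(4−1)(4−7) = 2·(−2)·3·(−3) = 36 ≡ 3, so v_1 = 3^{−1} = 4 (mod 11).
  i = 2 (α = 2): (2−4)(2−6)(2−1)(2−7) = (−2)·(−4)·1·(−5) = −40 ≡ 4, so v_2 = 4^{−1} = 3 (mod 11).
  i = 3 (α = 6): (6−4)(6−2)(6−1)(6−7) = 2·4·5·(−1) = −40 ≡ 4, so v_3 = 4^{−1} = 3 (mod 11).
  i = 4 (α = 1): (1−4)(1−2)(1−6)(1−7) = (−3)·(−1)·(−5)·(−6) = 90 ≡ 2, so v_4 = 2^{−1} = 6 (mod 11).
  i = 5 (α = 7): (7−4)(7−2)(7−6)(7−1) = 3·5·1·6 = 90 ≡ 2, so v_5 = 2^{−1} = 6 (mod 11).
  v = [4, 3, 3, 6, 6].
Step 2: syndromes of r = [10, 1, 1, 7, 2] (all sums mod 11).
  S_0 = Σ v_i r_i = 4·10 + 3·1 + 3·1 + 6·7 + 6·2 = 100 ≡ 1.
  S_1 = Σ v_i α_i r_i = 4·4·10 + 3·2·1 + 3·6·1 + 6·1·7 + 6·7·2 = 310 ≡ 2.
  α_i^2 mod 11 = [5, 4, 3, 1, 5].
  S_2 = Σ v_i α_i^2 r_i = 4·5·10 + 3·4·1 + 3·3·1 + 6·1·7 + 6·5·2 = 323 ≡ 4.
  S = (1, 2, 4) ≠ 0, so r is not a codeword (an error is present).
Step 3: locate the error. For a single error e at position i, S_ℓ = v_i·e·α_i^ℓ, so α_err = S_1/S_0.
  S_0^{−1} = 1^{−1} = 1 (mod 11), so α_err = 2·1 = 2 ≡ 2 = α_2. Error position i = 2.
  Consistency check: S_2/S_1 = 4·6 = 24 ≡ 2 = α_err ✓ (single-error assumption holds).
Step 4: error magnitude e = S_0/v_2 = S_0·∏_{j≠2}(α_2 − α_j) = 1·4 = 4 ≡ 4 (mod 11).
Step 5: correct position 2: c_2 = r_2 − e = 1 − 4 ≡ 8 (mod 11). Hence c = [10, 8, 1, 7, 2].
  Check: interpolating c through the α_i gives m(x) = 6 + 1·x (degree < 2) with m(α_i) = c_i for every i, so c is indeed a codeword.


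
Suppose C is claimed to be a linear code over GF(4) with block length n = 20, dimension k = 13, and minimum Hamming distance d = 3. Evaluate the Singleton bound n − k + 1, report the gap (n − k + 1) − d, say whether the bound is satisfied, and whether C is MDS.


Singleton RHS = n − k + 1 = 8, slack = 5, bound satisfied, not MDS.

Singleton bound: d ≤ n − k + 1.
Here n = 20, k = 13, so n − k + 1 = 8.
Given d = 3, check d ≤ 8: YES.
Slack = (n − k + 1) − d = 5.
The code is NOT MDS (slack = 5 > 0).
Description: the claimed parameters are [20, 13, 3]_4; such a code would be non-MDS.


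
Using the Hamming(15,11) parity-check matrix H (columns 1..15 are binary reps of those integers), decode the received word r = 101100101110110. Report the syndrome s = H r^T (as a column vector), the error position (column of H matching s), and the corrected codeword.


s = (1, 0, 1, 0)^T, error position = 10, corrected codeword c = 101100101010110

Compute s = H r^T mod 2 one row at a time:
  s_1 = 0 + 1 + 1 + 1 + 0 + 1 + 1 + 0 = 5 ≡ 1 (mod 2).
  s_2 = 1 + 0 + 0 + 1 + 0 + 1 + 1 + 0 = 4 ≡ 0 (mod 2).
  s_3 = 0 + 1 + 0 + 1 + 1 + 1 + 1 + 0 = 5 ≡ 1 (mod 2).
  s_4 = 1 + 1 + 0 + 1 + 1 + 1 + 1 + 0 = 6 ≡ 0 (mod 2).
s = (1, 0, 1, 0)^T — this equals column 10 of H (binary 1010), so error is at position 10.
Correct: flip bit 10 of r = 101100101110110 to get c = 101100101010110.


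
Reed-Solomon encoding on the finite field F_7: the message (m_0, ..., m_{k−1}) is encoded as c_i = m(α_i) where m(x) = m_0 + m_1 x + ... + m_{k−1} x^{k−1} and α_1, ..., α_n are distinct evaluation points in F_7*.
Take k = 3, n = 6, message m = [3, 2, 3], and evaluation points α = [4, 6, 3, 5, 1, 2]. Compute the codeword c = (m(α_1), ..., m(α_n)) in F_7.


c = [3, 4, 1, 4, 1, 5]

Message polynomial: m(x) = 3 + 2·x + 3·x^2 (mod 7).
For each evaluation point α_i, compute m(α_i) mod 7:
  α_1 = 4: Horner steps 3 → 0 → 3, so m(4) = 3.
  α_2 = 6: Horner steps 3 → 6 → 4, so m(6) = 4.
  α_3 = 3: Horner steps 3 → 4 → 1, so m(3) = 1.
  α_4 = 5: Horner steps 3 → 3 → 4, so m(5) = 4.
  α_5 = 1: Horner steps 3 → 5 → 1, so m(1) = 1.
  α_6 = 2: Horner steps 3 → 1 → 5, so m(2) = 5.
Codeword c = [3, 4, 1, 4, 1, 5] ∈ F_7^6.


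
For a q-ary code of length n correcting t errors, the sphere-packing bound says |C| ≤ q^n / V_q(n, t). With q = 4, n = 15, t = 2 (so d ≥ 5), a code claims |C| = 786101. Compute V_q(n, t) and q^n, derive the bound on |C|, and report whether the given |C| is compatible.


V_q(n, t) = 991, q^n = 1073741824, Hamming bound = 1083493, |C| = 786101 ≤ bound (satisfied).

Step 1: Compute V_q(n, t) = Σ_{j=0}^2 C(n, j) (q−1)^j.
  j = 0: C(15,0)·(3)^0 = 1·1 = 1.
  j = 1: C(15,1)·(3)^1 = 15·3 = 45.
  j = 2: C(15,2)·(3)^2 = 105·9 = 945.
  V_q(n, t) = 1 + 45 + 945 = 991.
Step 2: q^n = 4^15 = 1073741824.
Step 3: Hamming bound ⌊q^n / V_q(n,t)⌋ = ⌊1073741824/991⌋ = 1083493.
Step 4: Compare |C| = 786101 to 1083493: satisfied.
The claimed |C| lies below the Hamming bound.


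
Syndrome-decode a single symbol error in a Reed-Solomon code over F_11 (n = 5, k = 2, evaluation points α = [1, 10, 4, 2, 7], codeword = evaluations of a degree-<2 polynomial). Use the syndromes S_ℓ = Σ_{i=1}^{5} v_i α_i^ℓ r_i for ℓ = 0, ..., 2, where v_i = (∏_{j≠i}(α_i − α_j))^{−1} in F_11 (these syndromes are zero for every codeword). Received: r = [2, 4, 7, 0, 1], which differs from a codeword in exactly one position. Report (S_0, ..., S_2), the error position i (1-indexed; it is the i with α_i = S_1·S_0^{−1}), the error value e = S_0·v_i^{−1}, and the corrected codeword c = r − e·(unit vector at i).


S = (1, 10, 1), error at position 2, error magnitude e = 9, c = [2, 6, 7, 0, 1].

Step 1: column multipliers v_i = (∏_{j≠i}(α_i − α_j))^{−1} mod 11.
  i = 1 (α = 1): (1−10)(1−4)(1−2)(1−7) = (−9)·(−3)·(−1)·(−6) = 162 ≡ 8, so v_1 = 8^{−1} = 7 (mod 11).
  i = 2 (α = 10): (10−1)(10−4)(10−2)(10−7) = 9·6·8·3 = 1296 ≡ 9, so v_2 = 9^{−1} = 5 (mod 11).
  i = 3 (α = 4): (4−1)(4−10)(4−2)(4−7) = 3·(−6)·2·(−3) = 108 ≡ 9, so v_3 = 9^{−1} = 5 (mod 11).
  i = 4 (α = 2): (2−1)(2−10)(2−4)(2−7) = 1·(−8)·(−2)·(−5) = −80 ≡ 8, so v_4 = 8^{−1} = 7 (mod 11).
  i = 5 (α = 7): (7−1)(7−10)(7−4)(7−2) = 6·(−3)·3·5 = −270 ≡ 5, so v_5 = 5^{−1} = 9 (mod 11).
  v = [7, 5, 5, 7, 9].
Step 2: syndromes of r = [2, 4, 7, 0, 1] (all sums mod 11).
  S_0 = Σ v_i r_i = 7·2 + 5·4 + 5·7 + 7·0 + 9·1 = 78 ≡ 1.
  S_1 = Σ v_i α_i r_i = 7·1·2 + 5·10·4 + 5·4·7 + 7·2·0 + 9·7·1 = 417 ≡ 10.
  α_i^2 mod 11 = [1, 1, 5, 4, 5].
  S_2 = Σ v_i α_i^2 r_i = 7·1·2 + 5·1·4 + 5·5·7 + 7·4·0 + 9·5·1 = 254 ≡ 1.
  S = (1, 10, 1) ≠ 0, so r is not a codeword (an error is present).
Step 3: locate the error. For a single error e at position i, S_ℓ = v_i·e·α_i^ℓ, so α_err = S_1/S_0.
  S_0^{−1} = 1^{−1} = 1 (mod 11), so α_err = 10·1 = 10 ≡ 10 = α_2. Error position i = 2.
  Consistency check: S_2/S_1 = 1·10 = 10 ≡ 10 = α_err ✓ (single-error assumption holds).
Step 4: error magnitude e = S_0/v_2 = S_0·∏_{j≠2}(α_2 − α_j) = 1·9 = 9 ≡ 9 (mod 11).
Step 5: correct position 2: c_2 = r_2 − e = 4 − 9 ≡ 6 (mod 11). Hence c = [2, 6, 7, 0, 1].
  Check: interpolating c through the α_i gives m(x) = 4 + 9·x (degree < 2) with m(α_i) = c_i for every i, so c is indeed a codeword.


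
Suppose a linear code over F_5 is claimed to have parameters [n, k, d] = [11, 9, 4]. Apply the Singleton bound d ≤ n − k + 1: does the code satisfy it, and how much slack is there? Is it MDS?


Singleton RHS = n − k + 1 = 3, slack = -1, bound violated (no such code; not MDS).

Singleton bound: d ≤ n − k + 1.
Here n = 11, k = 9, so n − k + 1 = 3.
Given d = 4, check d ≤ 3: NO.
Slack = (n − k + 1) − d = -1.
The slack is negative: d = 4 exceeds n − k + 1 = 3 by 1, so the Singleton bound is violated and no linear [11, 9, 4]_5 code can exist. In particular it is not MDS (MDS requires d = n − k + 1 exactly).
Description: the claimed parameters are [11, 9, 4]_5; such a code would be impossible (violates the Singleton bound).


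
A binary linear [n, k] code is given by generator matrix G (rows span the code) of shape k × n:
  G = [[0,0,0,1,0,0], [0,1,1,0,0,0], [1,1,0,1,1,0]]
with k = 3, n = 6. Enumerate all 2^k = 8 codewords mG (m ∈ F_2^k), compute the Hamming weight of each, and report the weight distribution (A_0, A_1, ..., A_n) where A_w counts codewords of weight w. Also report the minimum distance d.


Weight distribution: A_0 = 1, A_1 = 1, A_2 = 1, A_3 = 3, A_4 = 2. Minimum distance d = 1.

Enumerate all 2^3 = 8 messages m ∈ F_2^3.
For each, compute codeword c = mG in F_2^6, then tally its weight.
  m = 000 → c = 000000, weight = 0.
  m = 100 → c = 000100, weight = 1.
  m = 010 → c = 011000, weight = 2.
  m = 110 → c = 011100, weight = 3.
  m = 001 → c = 110110, weight = 4.
  m = 101 → c = 110010, weight = 3.
  m = 011 → c = 101110, weight = 4.
  m = 111 → c = 101010, weight = 3.
Tally weights:
  weight 0: 1 codewords.
  weight 1: 1 codewords.
  weight 2: 1 codewords.
  weight 3: 3 codewords.
  weight 4: 2 codewords.
Minimum distance d = smallest w > 0 with A_w > 0 = 1.
Sanity: Σ A_w = 8 = 2^3 = 8 ✓.


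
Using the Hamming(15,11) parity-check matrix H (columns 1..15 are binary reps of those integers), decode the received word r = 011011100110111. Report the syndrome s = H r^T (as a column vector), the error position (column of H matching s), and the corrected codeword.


s = (1, 0, 0, 0)^T, error position = 8, corrected codeword c = 011011110110111

Compute s = H r^T mod 2 one row at a time:
  s_1 = 0 + 0 + 1 + 1 + 0 + 1 + 1 + 1 = 5 ≡ 1 (mod 2).
  s_2 = 0 + 1 + 1 + 1 + 0 + 1 + 1 + 1 = 6 ≡ 0 (mod 2).
  s_3 = 1 + 1 + 1 + 1 + 1 + 1 + 1 + 1 = 8 ≡ 0 (mod 2).
  s_4 = 0 + 1 + 1 + 1 + 0 + 1 + 1 + 1 = 6 ≡ 0 (mod 2).
s = (1, 0, 0, 0)^T — this equals column 8 of H (binary 1000), so error is at position 8.
Correct: flip bit 8 of r = 011011100110111 to get c = 011011110110111.


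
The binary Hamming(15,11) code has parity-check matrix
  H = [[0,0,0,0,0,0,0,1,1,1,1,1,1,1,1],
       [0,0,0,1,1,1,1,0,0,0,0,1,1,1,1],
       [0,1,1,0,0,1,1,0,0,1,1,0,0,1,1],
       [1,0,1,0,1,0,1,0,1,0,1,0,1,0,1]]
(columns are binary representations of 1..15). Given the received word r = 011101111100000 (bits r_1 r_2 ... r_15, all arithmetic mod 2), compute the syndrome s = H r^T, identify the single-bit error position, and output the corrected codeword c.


s = (1, 1, 1, 1)^T, error position = 15, corrected codeword c = 011101111100001

Compute s = H r^T mod 2 one row at a time:
  s_1 = 1 + 1 + 1 + 0 + 0 + 0 + 0 + 0 = 3 ≡ 1 (mod 2).
  s_2 = 1 + 0 + 1 + 1 + 0 + 0 + 0 + 0 = 3 ≡ 1 (mod 2).
  s_3 = 1 + 1 + 1 + 1 + 1 + 0 + 0 + 0 = 5 ≡ 1 (mod 2).
  s_4 = 0 + 1 + 0 + 1 + 1 + 0 + 0 + 0 = 3 ≡ 1 (mod 2).
s = (1, 1, 1, 1)^T — this equals column 15 of H (binary 1111), so error is at position 15.
Correct: flip bit 15 of r = 011101111100000 to get c = 011101111100001.


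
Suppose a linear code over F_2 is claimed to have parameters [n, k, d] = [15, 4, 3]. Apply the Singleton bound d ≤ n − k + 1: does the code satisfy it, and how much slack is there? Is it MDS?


Singleton RHS = n − k + 1 = 12, slack = 9, bound satisfied, not MDS.

Singleton bound: d ≤ n − k + 1.
Here n = 15, k = 4, so n − k + 1 = 12.
Given d = 3, check d ≤ 12: YES.
Slack = (n − k + 1) − d = 9.
The code is NOT MDS (slack = 9 > 0).
Description: the claimed parameters are [15, 4, 3]_2; such a code would be non-MDS.


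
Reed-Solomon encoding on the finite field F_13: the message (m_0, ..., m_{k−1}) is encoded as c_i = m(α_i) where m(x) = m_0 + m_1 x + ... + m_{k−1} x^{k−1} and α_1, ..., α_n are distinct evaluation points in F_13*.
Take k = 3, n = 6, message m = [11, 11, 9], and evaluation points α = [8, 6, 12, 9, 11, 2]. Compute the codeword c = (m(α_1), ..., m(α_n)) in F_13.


c = [12, 11, 9, 7, 12, 4]

Message polynomial: m(x) = 11 + 11·x + 9·x^2 (mod 13).
For each evaluation point α_i, compute m(α_i) mod 13:
  α_1 = 8: Horner steps 9 → 5 → 12, so m(8) = 12.
  α_2 = 6: Horner steps 9 → 0 → 11, so m(6) = 11.
  α_3 = 12: Horner steps 9 → 2 → 9, so m(12) = 9.
  α_4 = 9: Horner steps 9 → 1 → 7, so m(9) = 7.
  α_5 = 11: Horner steps 9 → 6 → 12, so m(11) = 12.
  α_6 = 2: Horner steps 9 → 3 → 4, so m(2) = 4.
Codeword c = [12, 11, 9, 7, 12, 4] ∈ F_13^6.


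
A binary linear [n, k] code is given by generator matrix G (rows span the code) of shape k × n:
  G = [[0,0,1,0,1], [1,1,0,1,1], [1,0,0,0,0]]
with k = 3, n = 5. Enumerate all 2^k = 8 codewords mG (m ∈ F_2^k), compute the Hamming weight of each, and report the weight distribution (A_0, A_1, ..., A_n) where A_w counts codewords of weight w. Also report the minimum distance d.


Weight distribution: A_0 = 1, A_1 = 1, A_2 = 1, A_3 = 3, A_4 = 2. Minimum distance d = 1.

Enumerate all 2^3 = 8 messages m ∈ F_2^3.
For each, compute codeword c = mG in F_2^5, then tally its weight.
  m = 000 → c = 00000, weight = 0.
  m = 100 → c = 00101, weight = 2.
  m = 010 → c = 11011, weight = 4.
  m = 110 → c = 11110, weight = 4.
  m = 001 → c = 10000, weight = 1.
  m = 101 → c = 10101, weight = 3.
  m = 011 → c = 01011, weight = 3.
  m = 111 → c = 01110, weight = 3.
Tally weights:
  weight 0: 1 codewords.
  weight 1: 1 codewords.
  weight 2: 1 codewords.
  weight 3: 3 codewords.
  weight 4: 2 codewords.
Minimum distance d = smallest w > 0 with A_w > 0 = 1.
Sanity: Σ A_w = 8 = 2^3 = 8 ✓.


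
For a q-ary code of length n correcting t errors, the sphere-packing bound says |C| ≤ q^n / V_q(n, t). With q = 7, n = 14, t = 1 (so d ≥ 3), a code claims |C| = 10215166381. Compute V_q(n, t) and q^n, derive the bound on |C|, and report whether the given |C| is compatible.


V_q(n, t) = 85, q^n = 678223072849, Hamming bound = 7979094974, |C| = 10215166381 > bound (violated).

Step 1: Compute V_q(n, t) = Σ_{j=0}^1 C(n, j) (q−1)^j.
  j = 0: C(14,0)·(6)^0 = 1·1 = 1.
  j = 1: C(14,1)·(6)^1 = 14·6 = 84.
  V_q(n, t) = 1 + 84 = 85.
Step 2: q^n = 7^14 = 678223072849.
Step 3: Hamming bound ⌊q^n / V_q(n,t)⌋ = ⌊678223072849/85⌋ = 7979094974.
Step 4: Compare |C| = 10215166381 to 7979094974: violated.
The claimed |C| lies above the Hamming bound, so no 7-ary code of length 14 with d ≥ 3 can have 10215166381 codewords.


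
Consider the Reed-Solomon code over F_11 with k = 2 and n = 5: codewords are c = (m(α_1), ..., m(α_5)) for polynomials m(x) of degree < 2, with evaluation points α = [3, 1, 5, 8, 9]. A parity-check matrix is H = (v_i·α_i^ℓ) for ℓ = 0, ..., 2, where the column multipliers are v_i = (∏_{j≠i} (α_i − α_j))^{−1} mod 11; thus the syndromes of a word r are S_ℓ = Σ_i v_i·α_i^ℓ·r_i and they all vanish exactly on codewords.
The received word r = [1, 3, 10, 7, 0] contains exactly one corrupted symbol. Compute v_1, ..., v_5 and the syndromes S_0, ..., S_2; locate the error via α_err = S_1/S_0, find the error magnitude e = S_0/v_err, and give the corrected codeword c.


S = (1, 9, 4), error at position 5, error magnitude e = 5, c = [1, 3, 10, 7, 6].

Step 1: column multipliers v_i = (∏_{j≠i}(α_i − α_j))^{−1} mod 11.
  i = 1 (α = 3): (3−1)(3−5)(3−8)(3−9) = 2·(−2)·(−5)·(−6) = −120 ≡ 1, so v_1 = 1^{−1} = 1 (mod 11).
  i = 2 (α = 1): (1−3)(1−5)(1−8)(1−9) = (−2)·(−4)·(−7)·(−8) = 448 ≡ 8, so v_2 = 8^{−1} = 7 (mod 11).
  i = 3 (α = 5): (5−3)(5−1)(5−8)(5−9) = 2·4·(−3)·(−4) = 96 ≡ 8, so v_3 = 8^{−1} = 7 (mod 11).
  i = 4 (α = 8): (8−3)(8−1)(8−5)(8−9) = 5·7·3·(−1) = −105 ≡ 5, so v_4 = 5^{−1} = 9 (mod 11).
  i = 5 (α = 9): (9−3)(9−1)(9−5)(9−8) = 6·8·4·1 = 192 ≡ 5, so v_5 = 5^{−1} = 9 (mod 11).
  v = [1, 7, 7, 9, 9].
Step 2: syndromes of r = [1, 3, 10, 7, 0] (all sums mod 11).
  S_0 = Σ v_i r_i = 1·1 + 7·3 + 7·10 + 9·7 + 9·0 = 155 ≡ 1.
  S_1 = Σ v_i α_i r_i = 1·3·1 + 7·1·3 + 7·5·10 + 9·8·7 + 9·9·0 = 878 ≡ 9.
  α_i^2 mod 11 = [9, 1, 3, 9, 4].
  S_2 = Σ v_i α_i^2 r_i = 1·9·1 + 7·1·3 + 7·3·10 + 9·9·7 + 9·4·0 = 807 ≡ 4.
  S = (1, 9, 4) ≠ 0, so r is not a codeword (an error is present).
Step 3: locate the error. For a single error e at position i, S_ℓ = v_i·e·α_i^ℓ, so α_err = S_1/S_0.
  S_0^{−1} = 1^{−1} = 1 (mod 11), so α_err = 9·1 = 9 ≡ 9 = α_5. Error position i = 5.
  Consistency check: S_2/S_1 = 4·5 = 20 ≡ 9 = α_err ✓ (single-error assumption holds).
Step 4: error magnitude e = S_0/v_5 = S_0·∏_{j≠5}(α_5 − α_j) = 1·5 = 5 ≡ 5 (mod 11).
Step 5: correct position 5: c_5 = r_5 − e = 0 − 5 ≡ 6 (mod 11). Hence c = [1, 3, 10, 7, 6].
  Check: interpolating c through the α_i gives m(x) = 4 + 10·x (degree < 2) with m(α_i) = c_i for every i, so c is indeed a codeword.


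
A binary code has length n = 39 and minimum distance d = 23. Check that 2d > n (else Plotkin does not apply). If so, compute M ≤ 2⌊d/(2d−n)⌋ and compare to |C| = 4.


Plotkin bound M ≤ 6; given |C| = 4 ≤ bound (satisfied).

Check applicability: 2d = 46, n = 39.
2d − n = 7 > 0, so Plotkin applies.
Compute d/(2d−n) = 23/7 ≈ 3.2857.
⌊d/(2d−n)⌋ = 3.
Plotkin bound: M ≤ 2·3 = 6.
Given |C| = 4, check: satisfied.
This |C| is below the Plotkin bound.


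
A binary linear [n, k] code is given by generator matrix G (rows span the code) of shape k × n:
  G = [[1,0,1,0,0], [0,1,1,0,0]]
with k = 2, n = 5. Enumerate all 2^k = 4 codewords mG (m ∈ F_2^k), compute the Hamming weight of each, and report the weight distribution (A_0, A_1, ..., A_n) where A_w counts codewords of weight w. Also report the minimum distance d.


Weight distribution: A_0 = 1, A_2 = 3. Minimum distance d = 2.

Enumerate all 2^2 = 4 messages m ∈ F_2^2.
For each, compute codeword c = mG in F_2^5, then tally its weight.
  m = 00 → c = 00000, weight = 0.
  m = 10 → c = 10100, weight = 2.
  m = 01 → c = 01100, weight = 2.
  m = 11 → c = 11000, weight = 2.
Tally weights:
  weight 0: 1 codewords.
  weight 2: 3 codewords.
Minimum distance d = smallest w > 0 with A_w > 0 = 2.
Sanity: Σ A_w = 4 = 2^2 = 4 ✓.


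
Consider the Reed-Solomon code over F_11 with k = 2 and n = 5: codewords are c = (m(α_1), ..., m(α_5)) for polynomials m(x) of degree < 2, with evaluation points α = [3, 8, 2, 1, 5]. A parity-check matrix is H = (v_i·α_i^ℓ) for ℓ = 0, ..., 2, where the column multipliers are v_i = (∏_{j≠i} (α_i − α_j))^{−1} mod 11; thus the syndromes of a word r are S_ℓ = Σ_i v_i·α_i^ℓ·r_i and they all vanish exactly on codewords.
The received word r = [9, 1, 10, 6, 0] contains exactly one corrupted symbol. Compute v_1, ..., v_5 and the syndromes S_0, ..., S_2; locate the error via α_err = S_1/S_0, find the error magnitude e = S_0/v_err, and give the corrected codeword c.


S = (8, 2, 6), error at position 1, error magnitude e = 6, c = [3, 1, 10, 6, 0].

Step 1: column multipliers v_i = (∏_{j≠i}(α_i − α_j))^{−1} mod 11.
  i = 1 (α = 3): (3−8)(3−2)(3−1)(3−5) = (−5)·1·2·(−2) = 20 ≡ 9, so v_1 = 9^{−1} = 5 (mod 11).
  i = 2 (α = 8): (8−3)(8−2)(8−1)(8−5) = 5·6·7·3 = 630 ≡ 3, so v_2 = 3^{−1} = 4 (mod 11).
  i = 3 (α = 2): (2−3)(2−8)(2−1)(2−5) = (−1)·(−6)·1·(−3) = −18 ≡ 4, so v_3 = 4^{−1} = 3 (mod 11).
  i = 4 (α = 1): (1−3)(1−8)(1−2)(1−5) = (−2)·(−7)·(−1)·(−4) = 56 ≡ 1, so v_4 = 1^{−1} = 1 (mod 11).
  i = 5 (α = 5): (5−3)(5−8)(5−2)(5−1) = 2·(−3)·3·4 = −72 ≡ 5, so v_5 = 5^{−1} = 9 (mod 11).
  v = [5, 4, 3, 1, 9].
Step 2: syndromes of r = [9, 1, 10, 6, 0] (all sums mod 11).
  S_0 = Σ v_i r_i = 5·9 + 4·1 + 3·10 + 1·6 + 9·0 = 85 ≡ 8.
  S_1 = Σ v_i α_i r_i = 5·3·9 + 4·8·1 + 3·2·10 + 1·1·6 + 9·5·0 = 233 ≡ 2.
  α_i^2 mod 11 = [9, 9, 4, 1, 3].
  S_2 = Σ v_i α_i^2 r_i = 5·9·9 + 4·9·1 + 3·4·10 + 1·1·6 + 9·3·0 = 567 ≡ 6.
  S = (8, 2, 6) ≠ 0, so r is not a codeword (an error is present).
Step 3: locate the error. For a single error e at position i, S_ℓ = v_i·e·α_i^ℓ, so α_err = S_1/S_0.
  S_0^{−1} = 8^{−1} = 7 (mod 11), so α_err = 2·7 = 14 ≡ 3 = α_1. Error position i = 1.
  Consistency check: S_2/S_1 = 6·6 = 36 ≡ 3 = α_err ✓ (single-error assumption holds).
Step 4: error magnitude e = S_0/v_1 = S_0·∏_{j≠1}(α_1 − α_j) = 8·9 = 72 ≡ 6 (mod 11).
Step 5: correct position 1: c_1 = r_1 − e = 9 − 6 ≡ 3 (mod 11). Hence c = [3, 1, 10, 6, 0].
  Check: interpolating c through the α_i gives m(x) = 2 + 4·x (degree < 2) with m(α_i) = c_i for every i, so c is indeed a codeword.


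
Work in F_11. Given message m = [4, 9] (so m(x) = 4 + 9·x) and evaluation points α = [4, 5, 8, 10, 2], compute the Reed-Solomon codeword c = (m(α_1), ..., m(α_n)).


c = [7, 5, 10, 6, 0]

Message polynomial: m(x) = 4 + 9·x (mod 11).
For each evaluation point α_i, compute m(α_i) mod 11:
  α_1 = 4: Horner steps 9 → 7, so m(4) = 7.
  α_2 = 5: Horner steps 9 → 5, so m(5) = 5.
  α_3 = 8: Horner steps 9 → 10, so m(8) = 10.
  α_4 = 10: Horner steps 9 → 6, so m(10) = 6.
  α_5 = 2: Horner steps 9 → 0, so m(2) = 0.
Codeword c = [7, 5, 10, 6, 0] ∈ F_11^5.


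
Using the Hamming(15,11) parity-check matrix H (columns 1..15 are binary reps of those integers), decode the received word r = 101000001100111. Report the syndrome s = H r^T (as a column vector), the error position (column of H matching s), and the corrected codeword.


s = (1, 1, 0, 1)^T, error position = 13, corrected codeword c = 101000001100011

Compute s = H r^T mod 2 one row at a time:
  s_1 = 0 + 1 + 1 + 0 + 0 + 1 + 1 + 1 = 5 ≡ 1 (mod 2).
  s_2 = 0 + 0 + 0 + 0 + 0 + 1 + 1 + 1 = 3 ≡ 1 (mod 2).
  s_3 = 0 + 1 + 0 + 0 + 1 + 0 + 1 + 1 = 4 ≡ 0 (mod 2).
  s_4 = 1 + 1 + 0 + 0 + 1 + 0 + 1 + 1 = 5 ≡ 1 (mod 2).
s = (1, 1, 0, 1)^T — this equals column 13 of H (binary 1101), so error is at position 13.
Correct: flip bit 13 of r = 101000001100111 to get c = 101000001100011.


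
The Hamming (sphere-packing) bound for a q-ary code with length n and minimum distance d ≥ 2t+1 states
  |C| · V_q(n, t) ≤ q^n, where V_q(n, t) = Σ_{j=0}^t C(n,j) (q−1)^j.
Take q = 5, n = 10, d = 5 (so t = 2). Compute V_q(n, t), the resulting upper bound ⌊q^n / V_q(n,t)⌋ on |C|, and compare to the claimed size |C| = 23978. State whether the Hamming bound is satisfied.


V_q(n, t) = 761, q^n = 9765625, Hamming bound = 12832, |C| = 23978 > bound (violated).

Step 1: Compute V_q(n, t) = Σ_{j=0}^2 C(n, j) (q−1)^j.
  j = 0: C(10,0)·(4)^0 = 1·1 = 1.
  j = 1: C(10,1)·(4)^1 = 10·4 = 40.
  j = 2: C(10,2)·(4)^2 = 45·16 = 720.
  V_q(n, t) = 1 + 40 + 720 = 761.
Step 2: q^n = 5^10 = 9765625.
Step 3: Hamming bound ⌊q^n / V_q(n,t)⌋ = ⌊9765625/761⌋ = 12832.
Step 4: Compare |C| = 23978 to 12832: violated.
The claimed |C| lies above the Hamming bound, so no 5-ary code of length 10 with d ≥ 5 can have 23978 codewords.


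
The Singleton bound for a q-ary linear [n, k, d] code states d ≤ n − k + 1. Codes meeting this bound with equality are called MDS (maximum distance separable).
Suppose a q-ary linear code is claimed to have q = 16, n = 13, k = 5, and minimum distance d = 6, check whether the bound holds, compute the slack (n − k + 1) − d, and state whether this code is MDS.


Singleton RHS = n − k + 1 = 9, slack = 3, bound satisfied, not MDS.

Singleton bound: d ≤ n − k + 1.
Here n = 13, k = 5, so n − k + 1 = 9.
Given d = 6, check d ≤ 9: YES.
Slack = (n − k + 1) − d = 3.
The code is NOT MDS (slack = 3 > 0).
Description: the claimed parameters are [13, 5, 6]_16; such a code would be non-MDS.


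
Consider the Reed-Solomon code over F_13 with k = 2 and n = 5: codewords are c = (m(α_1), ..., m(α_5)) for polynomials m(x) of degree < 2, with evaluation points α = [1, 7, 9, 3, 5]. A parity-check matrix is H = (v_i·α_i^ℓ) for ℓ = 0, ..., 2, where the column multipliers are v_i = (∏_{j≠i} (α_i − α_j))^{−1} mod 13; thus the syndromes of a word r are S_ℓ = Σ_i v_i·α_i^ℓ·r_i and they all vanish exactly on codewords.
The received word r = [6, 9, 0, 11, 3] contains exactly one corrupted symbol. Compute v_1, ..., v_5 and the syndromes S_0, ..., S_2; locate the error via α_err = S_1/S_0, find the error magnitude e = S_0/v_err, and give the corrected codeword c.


S = (5, 9, 11), error at position 2, error magnitude e = 1, c = [6, 8, 0, 11, 3].

Step 1: column multipliers v_i = (∏_{j≠i}(α_i − α_j))^{−1} mod 13.
  i = 1 (α = 1): (1−7)(1−9)(1−3)(1−5) = (−6)·(−8)·(−2)·(−4) = 384 ≡ 7, so v_1 = 7^{−1} = 2 (mod 13).
  i = 2 (α = 7): (7−1)(7−9)(7−3)(7−5) = 6·(−2)·4·2 = −96 ≡ 8, so v_2 = 8^{−1} = 5 (mod 13).
  i = 3 (α = 9): (9−1)(9−7)(9−3)(9−5) = 8·2·6·4 = 384 ≡ 7, so v_3 = 7^{−1} = 2 (mod 13).
  i = 4 (α = 3): (3−1)(3−7)(3−9)(3−5) = 2·(−4)·(−6)·(−2) = −96 ≡ 8, so v_4 = 8^{−1} = 5 (mod 13).
  i = 5 (α = 5): (5−1)(5−7)(5−9)(5−3) = 4·(−2)·(−4)·2 = 64 ≡ 12, so v_5 = 12^{−1} = 12 (mod 13).
  v = [2, 5, 2, 5, 12].
Step 2: syndromes of r = [6, 9, 0, 11, 3] (all sums mod 13).
  S_0 = Σ v_i r_i = 2·6 + 5·9 + 2·0 + 5·11 + 12·3 = 148 ≡ 5.
  S_1 = Σ v_i α_i r_i = 2·1·6 + 5·7·9 + 2·9·0 + 5·3·11 + 12·5·3 = 672 ≡ 9.
  α_i^2 mod 13 = [1, 10, 3, 9, 12].
  S_2 = Σ v_i α_i^2 r_i = 2·1·6 + 5·10·9 + 2·3·0 + 5·9·11 + 12·12·3 = 1389 ≡ 11.
  S = (5, 9, 11) ≠ 0, so r is not a codeword (an error is present).
Step 3: locate the error. For a single error e at position i, S_ℓ = v_i·e·α_i^ℓ, so α_err = S_1/S_0.
  S_0^{−1} = 5^{−1} = 8 (mod 13), so α_err = 9·8 = 72 ≡ 7 = α_2. Error position i = 2.
  Consistency check: S_2/S_1 = 11·3 = 33 ≡ 7 = α_err ✓ (single-error assumption holds).
Step 4: error magnitude e = S_0/v_2 = S_0·∏_{j≠2}(α_2 − α_j) = 5·8 = 40 ≡ 1 (mod 13).
Step 5: correct position 2: c_2 = r_2 − e = 9 − 1 ≡ 8 (mod 13). Hence c = [6, 8, 0, 11, 3].
  Check: interpolating c through the α_i gives m(x) = 10 + 9·x (degree < 2) with m(α_i) = c_i for every i, so c is indeed a codeword.


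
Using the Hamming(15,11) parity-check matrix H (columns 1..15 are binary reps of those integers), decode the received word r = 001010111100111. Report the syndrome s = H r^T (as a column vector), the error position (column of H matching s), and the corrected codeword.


s = (0, 1, 1, 0)^T, error position = 6, corrected codeword c = 001011111100111

Compute s = H r^T mod 2 one row at a time:
  s_1 = 1 + 1 + 1 + 0 + 0 + 1 + 1 + 1 = 6 ≡ 0 (mod 2).
  s_2 = 0 + 1 + 0 + 1 + 0 + 1 + 1 + 1 = 5 ≡ 1 (mod 2).
  s_3 = 0 + 1 + 0 + 1 + 1 + 0 + 1 + 1 = 5 ≡ 1 (mod 2).
  s_4 = 0 + 1 + 1 + 1 + 1 + 0 + 1 + 1 = 6 ≡ 0 (mod 2).
s = (0, 1, 1, 0)^T — this equals column 6 of H (binary 0110), so error is at position 6.
Correct: flip bit 6 of r = 001010111100111 to get c = 001011111100111.


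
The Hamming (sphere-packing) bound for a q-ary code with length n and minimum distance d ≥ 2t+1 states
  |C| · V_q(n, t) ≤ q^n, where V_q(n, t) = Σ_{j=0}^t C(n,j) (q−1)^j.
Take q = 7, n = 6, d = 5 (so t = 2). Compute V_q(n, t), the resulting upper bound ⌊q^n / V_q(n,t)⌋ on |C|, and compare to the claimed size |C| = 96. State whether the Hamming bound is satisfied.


V_q(n, t) = 577, q^n = 117649, Hamming bound = 203, |C| = 96 ≤ bound (satisfied).

Step 1: Compute V_q(n, t) = Σ_{j=0}^2 C(n, j) (q−1)^j.
  j = 0: C(6,0)·(6)^0 = 1·1 = 1.
  j = 1: C(6,1)·(6)^1 = 6·6 = 36.
  j = 2: C(6,2)·(6)^2 = 15·36 = 540.
  V_q(n, t) = 1 + 36 + 540 = 577.
Step 2: q^n = 7^6 = 117649.
Step 3: Hamming bound ⌊q^n / V_q(n,t)⌋ = ⌊117649/577⌋ = 203.
Step 4: Compare |C| = 96 to 203: satisfied.
The claimed |C| lies below the Hamming bound.


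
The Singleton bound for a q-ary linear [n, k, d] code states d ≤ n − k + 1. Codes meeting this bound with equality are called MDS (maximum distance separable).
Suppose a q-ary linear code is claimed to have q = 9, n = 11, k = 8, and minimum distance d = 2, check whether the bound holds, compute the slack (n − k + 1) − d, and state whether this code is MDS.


Singleton RHS = n − k + 1 = 4, slack = 2, bound satisfied, not MDS.

Singleton bound: d ≤ n − k + 1.
Here n = 11, k = 8, so n − k + 1 = 4.
Given d = 2, check d ≤ 4: YES.
Slack = (n − k + 1) − d = 2.
The code is NOT MDS (slack = 2 > 0).
Description: the claimed parameters are [11, 8, 2]_9; such a code would be non-MDS.


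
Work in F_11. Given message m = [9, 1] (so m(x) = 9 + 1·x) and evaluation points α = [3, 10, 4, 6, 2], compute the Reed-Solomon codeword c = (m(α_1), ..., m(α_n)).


c = [1, 8, 2, 4, 0]

Message polynomial: m(x) = 9 + 1·x (mod 11).
For each evaluation point α_i, compute m(α_i) mod 11:
  α_1 = 3: Horner steps 1 → 1, so m(3) = 1.
  α_2 = 10: Horner steps 1 → 8, so m(10) = 8.
  α_3 = 4: Horner steps 1 → 2, so m(4) = 2.
  α_4 = 6: Horner steps 1 → 4, so m(6) = 4.
  α_5 = 2: Horner steps 1 → 0, so m(2) = 0.
Codeword c = [1, 8, 2, 4, 0] ∈ F_11^5.


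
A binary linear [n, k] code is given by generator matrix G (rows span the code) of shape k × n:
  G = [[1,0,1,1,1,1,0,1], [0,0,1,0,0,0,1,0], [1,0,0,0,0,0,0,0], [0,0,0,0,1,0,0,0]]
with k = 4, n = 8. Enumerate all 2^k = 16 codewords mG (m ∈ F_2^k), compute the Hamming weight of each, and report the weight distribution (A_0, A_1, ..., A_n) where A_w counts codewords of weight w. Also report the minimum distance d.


Weight distribution: A_0 = 1, A_1 = 2, A_2 = 2, A_3 = 2, A_4 = 3, A_5 = 4, A_6 = 2. Minimum distance d = 1.

Enumerate all 2^4 = 16 messages m ∈ F_2^4.
For each, compute codeword c = mG in F_2^8, then tally its weight.
  m = 0000 → c = 00000000, weight = 0.
  m = 1000 → c = 10111101, weight = 6.
  m = 0100 → c = 00100010, weight = 2.
  m = 1100 → c = 10011111, weight = 6.
  m = 0010 → c = 10000000, weight = 1.
  m = 1010 → c = 00111101, weight = 5.
  m = 0110 → c = 10100010, weight = 3.
  m = 1110 → c = 00011111, weight = 5.
  m = 0001 → c = 00001000, weight = 1.
  m = 1001 → c = 10110101, weight = 5.
  m = 0101 → c = 00101010, weight = 3.
  m = 1101 → c = 10010111, weight = 5.
  m = 0011 → c = 10001000, weight = 2.
  m = 1011 → c = 00110101, weight = 4.
  m = 0111 → c = 10101010, weight = 4.
  m = 1111 → c = 00010111, weight = 4.
Tally weights:
  weight 0: 1 codewords.
  weight 1: 2 codewords.
  weight 2: 2 codewords.
  weight 3: 2 codewords.
  weight 4: 3 codewords.
  weight 5: 4 codewords.
  weight 6: 2 codewords.
Minimum distance d = smallest w > 0 with A_w > 0 = 1.
Sanity: Σ A_w = 16 = 2^4 = 16 ✓.
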